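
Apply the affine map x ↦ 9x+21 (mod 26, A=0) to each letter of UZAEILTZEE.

TMVFPQKMFF

U(20): 9·20+21=201≡19 → T
Z(25): 9·25+21=246≡12 → M
A(0): 9·0+21=21 → V
E(4): 9·4+21=57≡5 → F
I(8): 9·8+21=93≡15 → P
L(11): 9·11+21=120≡16 → Q
T(19): 9·19+21=192≡10 → K
Z(25): 9·25+21=246≡12 → M
E(4): 9·4+21=57≡5 → F
E(4): 9·4+21=57≡5 → F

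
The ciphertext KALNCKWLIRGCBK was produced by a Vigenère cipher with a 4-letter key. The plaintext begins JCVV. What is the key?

BYQS

Subtract each crib letter from the matching ciphertext letter (mod 26):
K(10)−J(9)=1 → B
A(0)−C(2)=-2≡24 → Y
L(11)−V(21)=-10≡16 → Q
N(13)−V(21)=-8≡18 → S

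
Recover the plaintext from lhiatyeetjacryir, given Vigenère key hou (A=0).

Repeat the key across the ciphertext: houhouhouhouhouh
l(11)−h(7): 4 → e
h(7)−o(14): -7≡19 → t
i(8)−u(20): -12≡14 → o
a(0)−h(7): -7≡19 → t
t(19)−o(14): 5 → f
y(24)−u(20): 4 → e
e(4)−h(7): -3≡23 → x
e(4)−o(14): -10≡16 → q
t(19)−u(20): -1≡25 → z
j(9)−h(7): 2 → c
a(0)−o(14): -14≡12 → m
c(2)−u(20): -18≡8 → i
r(17)−h(7): 10 → k
y(24)−o(14): 10 → k
i(8)−u(20): -12≡14 → o
r(17)−h(7): 10 → k

etotfexqzcmikkok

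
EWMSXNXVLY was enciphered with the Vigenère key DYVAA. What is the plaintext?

Repeat the key across the ciphertext: DYVAADYVAA
E(4)−D(3): 1 → B
W(22)−Y(24): -2≡24 → Y
M(12)−V(21): -9≡17 → R
S(18)−A(0): 18 → S
X(23)−A(0): 23 → X
N(13)−D(3): 10 → K
X(23)−Y(24): -1≡25 → Z
V(21)−V(21): 0 → A
L(11)−A(0): 11 → L
Y(24)−A(0): 24 → Y

BYRSXKZALY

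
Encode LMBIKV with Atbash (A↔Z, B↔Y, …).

ONYRPE

L(11) → O(14)
M(12) → N(13)
B(1) → Y(24)
I(8) → R(17)
K(10) → P(15)
V(21) → E(4)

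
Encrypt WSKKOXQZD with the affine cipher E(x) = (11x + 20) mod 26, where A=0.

W(22): 11·22+20=262≡2 → C
S(18): 11·18+20=218≡10 → K
K(10): 11·10+20=130≡0 → A
K(10): 11·10+20=130≡0 → A
O(14): 11·14+20=174≡18 → S
X(23): 11·23+20=273≡13 → N
Q(16): 11·16+20=196≡14 → O
Z(25): 11·25+20=295≡9 → J
D(3): 11·3+20=53≡1 → B

CKAASNOJB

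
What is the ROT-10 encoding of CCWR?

MMGB

C(2): 2+10=12 → M
C(2): 2+10=12 → M
W(22): 22+10=32≡6 → G
R(17): 17+10=27≡1 → B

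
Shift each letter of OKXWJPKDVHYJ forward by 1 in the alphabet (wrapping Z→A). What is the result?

O(14): 14+1=15 → P
K(10): 10+1=11 → L
X(23): 23+1=24 → Y
W(22): 22+1=23 → X
J(9): 9+1=10 → K
P(15): 15+1=16 → Q
K(10): 10+1=11 → L
D(3): 3+1=4 → E
V(21): 21+1=22 → W
H(7): 7+1=8 → I
Y(24): 24+1=25 → Z
J(9): 9+1=10 → K

PLYXKQLEWIZK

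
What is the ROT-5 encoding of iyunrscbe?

i(8): 8+5=13 → n
y(24): 24+5=29≡3 → d
u(20): 20+5=25 → z
n(13): 13+5=18 → s
r(17): 17+5=22 → w
s(18): 18+5=23 → x
c(2): 2+5=7 → h
b(1): 1+5=6 → g
e(4): 4+5=9 → j

ndzswxhgj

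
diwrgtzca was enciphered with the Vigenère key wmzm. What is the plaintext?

Repeat the key across the ciphertext: wmzmwmzmw
d(3)−w(22): -19≡7 → h
i(8)−m(12): -4≡22 → w
w(22)−z(25): -3≡23 → x
r(17)−m(12): 5 → f
g(6)−w(22): -16≡10 → k
t(19)−m(12): 7 → h
z(25)−z(25): 0 → a
c(2)−m(12): -10≡16 → q
a(0)−w(22): -22≡4 → e

hwxfkhaqe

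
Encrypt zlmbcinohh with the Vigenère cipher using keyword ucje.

tnvfwkwsbj

Repeat the key across the message: ucjeucjeuc
z(25)+u(20): 45≡19 → t
l(11)+c(2): 13 → n
m(12)+j(9): 21 → v
b(1)+e(4): 5 → f
c(2)+u(20): 22 → w
i(8)+c(2): 10 → k
n(13)+j(9): 22 → w
o(14)+e(4): 18 → s
h(7)+u(20): 27≡1 → b
h(7)+c(2): 9 → j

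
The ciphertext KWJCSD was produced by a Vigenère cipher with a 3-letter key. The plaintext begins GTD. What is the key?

Subtract each crib letter from the matching ciphertext letter (mod 26):
K(10)−G(6)=4 → E
W(22)−T(19)=3 → D
J(9)−D(3)=6 → G

EDG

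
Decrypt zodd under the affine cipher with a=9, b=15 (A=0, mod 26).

The inverse of 9 mod 26 is 3, since 9·3=27≡1. Apply D(y)=3·(y−15) mod 26:
z(25): 3·(25−15)=30≡4 → e
o(14): 3·(14−15)=-3≡23 → x
d(3): 3·(3−15)=-36≡16 → q
d(3): 3·(3−15)=-36≡16 → q

exqq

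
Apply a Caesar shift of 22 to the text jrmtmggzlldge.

fnipiccvhhzca

j(9): 9+22=31≡5 → f
r(17): 17+22=39≡13 → n
m(12): 12+22=34≡8 → i
t(19): 19+22=41≡15 → p
m(12): 12+22=34≡8 → i
g(6): 6+22=28≡2 → c
g(6): 6+22=28≡2 → c
z(25): 25+22=47≡21 → v
l(11): 11+22=33≡7 → h
l(11): 11+22=33≡7 → h
d(3): 3+22=25 → z
g(6): 6+22=28≡2 → c
e(4): 4+22=26≡0 → a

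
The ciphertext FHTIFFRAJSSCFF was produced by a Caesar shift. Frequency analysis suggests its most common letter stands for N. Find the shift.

The most frequent ciphertext letter is F (appears 5 times).
F is position 5; N is position 13.
Shift = -8≡18.

18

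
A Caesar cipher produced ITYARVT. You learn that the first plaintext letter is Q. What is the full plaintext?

QBGIZDB

From the crib: I(8)−Q(16)=-8≡18, so the shift is 18.
Subtract 18 from each ciphertext letter:
I(8): 8−18=-10≡16 → Q
T(19): 19−18=1 → B
Y(24): 24−18=6 → G
A(0): 0−18=-18≡8 → I
R(17): 17−18=-1≡25 → Z
V(21): 21−18=3 → D
T(19): 19−18=1 → B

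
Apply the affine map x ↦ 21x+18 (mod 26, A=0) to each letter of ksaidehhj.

k(10): 21·10+18=228≡20 → u
s(18): 21·18+18=396≡6 → g
a(0): 21·0+18=18 → s
i(8): 21·8+18=186≡4 → e
d(3): 21·3+18=81≡3 → d
e(4): 21·4+18=102≡24 → y
h(7): 21·7+18=165≡9 → j
h(7): 21·7+18=165≡9 → j
j(9): 21·9+18=207≡25 → z

ugsedyjjz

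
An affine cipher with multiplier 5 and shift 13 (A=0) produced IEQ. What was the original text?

The inverse of 5 mod 26 is 21, since 5·21=105≡1. Apply D(y)=21·(y−13) mod 26:
I(8): 21·(8−13)=-105≡25 → Z
E(4): 21·(4−13)=-189≡19 → T
Q(16): 21·(16−13)=63≡11 → L

ZTL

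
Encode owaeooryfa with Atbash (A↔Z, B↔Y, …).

ldzvllibuz

o(14) → l(11)
w(22) → d(3)
a(0) → z(25)
e(4) → v(21)
o(14) → l(11)
o(14) → l(11)
r(17) → i(8)
y(24) → b(1)
f(5) → u(20)
a(0) → z(25)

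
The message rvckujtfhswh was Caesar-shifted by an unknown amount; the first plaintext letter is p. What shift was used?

2

From the crib: r(17)−p(15)=2, so the shift is 2.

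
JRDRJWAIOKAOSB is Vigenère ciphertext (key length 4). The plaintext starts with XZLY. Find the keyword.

Subtract each crib letter from the matching ciphertext letter (mod 26):
J(9)−X(23)=-14≡12 → M
R(17)−Z(25)=-8≡18 → S
D(3)−L(11)=-8≡18 → S
R(17)−Y(24)=-7≡19 → T

MSST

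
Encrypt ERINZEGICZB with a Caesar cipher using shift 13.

REVAMRTVPMO

E(4): 4+13=17 → R
R(17): 17+13=30≡4 → E
I(8): 8+13=21 → V
N(13): 13+13=26≡0 → A
Z(25): 25+13=38≡12 → M
E(4): 4+13=17 → R
G(6): 6+13=19 → T
I(8): 8+13=21 → V
C(2): 2+13=15 → P
Z(25): 25+13=38≡12 → M
B(1): 1+13=14 → O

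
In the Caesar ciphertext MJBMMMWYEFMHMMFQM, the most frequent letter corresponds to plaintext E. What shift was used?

The most frequent ciphertext letter is M (appears 8 times).
M is position 12; E is position 4.
Shift = 8.

8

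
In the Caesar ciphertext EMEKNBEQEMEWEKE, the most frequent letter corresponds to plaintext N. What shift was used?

17

The most frequent ciphertext letter is E (appears 7 times).
E is position 4; N is position 13.
Shift = -9≡17.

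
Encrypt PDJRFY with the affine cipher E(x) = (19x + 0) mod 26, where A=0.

ZFPLRO

P(15): 19·15+0=285≡25 → Z
D(3): 19·3+0=57≡5 → F
J(9): 19·9+0=171≡15 → P
R(17): 19·17+0=323≡11 → L
F(5): 19·5+0=95≡17 → R
Y(24): 19·24+0=456≡14 → O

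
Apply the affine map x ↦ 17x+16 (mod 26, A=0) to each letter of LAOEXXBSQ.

VQUGRRHKC

L(11): 17·11+16=203≡21 → V
A(0): 17·0+16=16 → Q
O(14): 17·14+16=254≡20 → U
E(4): 17·4+16=84≡6 → G
X(23): 17·23+16=407≡17 → R
X(23): 17·23+16=407≡17 → R
B(1): 17·1+16=33≡7 → H
S(18): 17·18+16=322≡10 → K
Q(16): 17·16+16=288≡2 → C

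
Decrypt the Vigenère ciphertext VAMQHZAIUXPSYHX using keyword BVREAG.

Repeat the key across the ciphertext: BVREAGBVREAGBVR
V(21)−B(1): 20 → U
A(0)−V(21): -21≡5 → F
M(12)−R(17): -5≡21 → V
Q(16)−E(4): 12 → M
H(7)−A(0): 7 → H
Z(25)−G(6): 19 → T
A(0)−B(1): -1≡25 → Z
I(8)−V(21): -13≡13 → N
U(20)−R(17): 3 → D
X(23)−E(4): 19 → T
P(15)−A(0): 15 → P
S(18)−G(6): 12 → M
Y(24)−B(1): 23 → X
H(7)−V(21): -14≡12 → M
X(23)−R(17): 6 → G

UFVMHTZNDTPMXMG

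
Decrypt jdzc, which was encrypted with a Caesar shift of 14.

j(9): 9−14=-5≡21 → v
d(3): 3−14=-11≡15 → p
z(25): 25−14=11 → l
c(2): 2−14=-12≡14 → o

vplo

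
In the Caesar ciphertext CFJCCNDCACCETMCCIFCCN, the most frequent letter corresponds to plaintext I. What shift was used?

20

The most frequent ciphertext letter is C (appears 10 times).
C is position 2; I is position 8.
Shift = -6≡20.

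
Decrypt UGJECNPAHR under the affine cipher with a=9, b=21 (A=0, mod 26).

The inverse of 9 mod 26 is 3, since 9·3=27≡1. Apply D(y)=3·(y−21) mod 26:
U(20): 3·(20−21)=-3≡23 → X
G(6): 3·(6−21)=-45≡7 → H
J(9): 3·(9−21)=-36≡16 → Q
E(4): 3·(4−21)=-51≡1 → B
C(2): 3·(2−21)=-57≡21 → V
N(13): 3·(13−21)=-24≡2 → C
P(15): 3·(15−21)=-18≡8 → I
A(0): 3·(0−21)=-63≡15 → P
H(7): 3·(7−21)=-42≡10 → K
R(17): 3·(17−21)=-12≡14 → O

XHQBVCIPKO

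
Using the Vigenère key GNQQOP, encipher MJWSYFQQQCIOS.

Repeat the key across the message: GNQQOPGNQQOPG
M(12)+G(6): 18 → S
J(9)+N(13): 22 → W
W(22)+Q(16): 38≡12 → M
S(18)+Q(16): 34≡8 → I
Y(24)+O(14): 38≡12 → M
F(5)+P(15): 20 → U
Q(16)+G(6): 22 → W
Q(16)+N(13): 29≡3 → D
Q(16)+Q(16): 32≡6 → G
C(2)+Q(16): 18 → S
I(8)+O(14): 22 → W
O(14)+P(15): 29≡3 → D
S(18)+G(6): 24 → Y

SWMIMUWDGSWDY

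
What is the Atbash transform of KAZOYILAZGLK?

K(10) → P(15)
A(0) → Z(25)
Z(25) → A(0)
O(14) → L(11)
Y(24) → B(1)
I(8) → R(17)
L(11) → O(14)
A(0) → Z(25)
Z(25) → A(0)
G(6) → T(19)
L(11) → O(14)
K(10) → P(15)

PZALBROZATOP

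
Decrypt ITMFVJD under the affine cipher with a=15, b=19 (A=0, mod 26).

The inverse of 15 mod 26 is 7, since 15·7=105≡1. Apply D(y)=7·(y−19) mod 26:
I(8): 7·(8−19)=-77≡1 → B
T(19): 7·(19−19)=0 → A
M(12): 7·(12−19)=-49≡3 → D
F(5): 7·(5−19)=-98≡6 → G
V(21): 7·(21−19)=14 → O
J(9): 7·(9−19)=-70≡8 → I
D(3): 7·(3−19)=-112≡18 → S

BADGOIS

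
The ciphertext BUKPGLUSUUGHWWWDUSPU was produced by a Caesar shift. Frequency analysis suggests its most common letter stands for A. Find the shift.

The most frequent ciphertext letter is U (appears 6 times).
U is position 20; A is position 0.
Shift = 20.

20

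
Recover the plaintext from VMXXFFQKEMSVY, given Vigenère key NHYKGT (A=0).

Repeat the key across the ciphertext: NHYKGTNHYKGTN
V(21)−N(13): 8 → I
M(12)−H(7): 5 → F
X(23)−Y(24): -1≡25 → Z
X(23)−K(10): 13 → N
F(5)−G(6): -1≡25 → Z
F(5)−T(19): -14≡12 → M
Q(16)−N(13): 3 → D
K(10)−H(7): 3 → D
E(4)−Y(24): -20≡6 → G
M(12)−K(10): 2 → C
S(18)−G(6): 12 → M
V(21)−T(19): 2 → C
Y(24)−N(13): 11 → L

IFZNZMDDGCMCL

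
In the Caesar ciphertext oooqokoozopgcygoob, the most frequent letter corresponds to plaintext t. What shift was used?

21

The most frequent ciphertext letter is o (appears 9 times).
o is position 14; t is position 19.
Shift = -5≡21.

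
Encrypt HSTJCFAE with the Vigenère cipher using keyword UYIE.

Repeat the key across the message: UYIEUYIE
H(7)+U(20): 27≡1 → B
S(18)+Y(24): 42≡16 → Q
T(19)+I(8): 27≡1 → B
J(9)+E(4): 13 → N
C(2)+U(20): 22 → W
F(5)+Y(24): 29≡3 → D
A(0)+I(8): 8 → I
E(4)+E(4): 8 → I

BQBNWDII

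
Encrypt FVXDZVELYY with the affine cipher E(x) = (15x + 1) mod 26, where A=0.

F(5): 15·5+1=76≡24 → Y
V(21): 15·21+1=316≡4 → E
X(23): 15·23+1=346≡8 → I
D(3): 15·3+1=46≡20 → U
Z(25): 15·25+1=376≡12 → M
V(21): 15·21+1=316≡4 → E
E(4): 15·4+1=61≡9 → J
L(11): 15·11+1=166≡10 → K
Y(24): 15·24+1=361≡23 → X
Y(24): 15·24+1=361≡23 → X

YEIUMEJKXX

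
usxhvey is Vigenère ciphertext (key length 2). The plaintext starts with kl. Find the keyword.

kh

Subtract each crib letter from the matching ciphertext letter (mod 26):
u(20)−k(10)=10 → k
s(18)−l(11)=7 → h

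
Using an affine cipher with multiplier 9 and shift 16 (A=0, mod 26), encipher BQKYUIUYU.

ZECYOKOYO

B(1): 9·1+16=25 → Z
Q(16): 9·16+16=160≡4 → E
K(10): 9·10+16=106≡2 → C
Y(24): 9·24+16=232≡24 → Y
U(20): 9·20+16=196≡14 → O
I(8): 9·8+16=88≡10 → K
U(20): 9·20+16=196≡14 → O
Y(24): 9·24+16=232≡24 → Y
U(20): 9·20+16=196≡14 → O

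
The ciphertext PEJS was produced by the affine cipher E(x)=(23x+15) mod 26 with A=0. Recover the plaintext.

The inverse of 23 mod 26 is 17, since 23·17=391≡1. Apply D(y)=17·(y−15) mod 26:
P(15): 17·(15−15)=0 → A
E(4): 17·(4−15)=-187≡21 → V
J(9): 17·(9−15)=-102≡2 → C
S(18): 17·(18−15)=51≡25 → Z

AVCZ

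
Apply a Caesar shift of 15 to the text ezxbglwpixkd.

e(4): 4+15=19 → t
z(25): 25+15=40≡14 → o
x(23): 23+15=38≡12 → m
b(1): 1+15=16 → q
g(6): 6+15=21 → v
l(11): 11+15=26≡0 → a
w(22): 22+15=37≡11 → l
p(15): 15+15=30≡4 → e
i(8): 8+15=23 → x
x(23): 23+15=38≡12 → m
k(10): 10+15=25 → z
d(3): 3+15=18 → s

tomqvalexmzs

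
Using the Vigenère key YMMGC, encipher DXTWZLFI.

BJFCBJRU

Repeat the key across the message: YMMGCYMM
D(3)+Y(24): 27≡1 → B
X(23)+M(12): 35≡9 → J
T(19)+M(12): 31≡5 → F
W(22)+G(6): 28≡2 → C
Z(25)+C(2): 27≡1 → B
L(11)+Y(24): 35≡9 → J
F(5)+M(12): 17 → R
I(8)+M(12): 20 → U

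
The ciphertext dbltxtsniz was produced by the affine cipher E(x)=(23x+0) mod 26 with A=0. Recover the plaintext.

zrflblungj

The inverse of 23 mod 26 is 17, since 23·17=391≡1. Apply D(y)=17·(y−0) mod 26:
d(3): 17·(3−0)=51≡25 → z
b(1): 17·(1−0)=17 → r
l(11): 17·(11−0)=187≡5 → f
t(19): 17·(19−0)=323≡11 → l
x(23): 17·(23−0)=391≡1 → b
t(19): 17·(19−0)=323≡11 → l
s(18): 17·(18−0)=306≡20 → u
n(13): 17·(13−0)=221≡13 → n
i(8): 17·(8−0)=136≡6 → g
z(25): 17·(25−0)=425≡9 → j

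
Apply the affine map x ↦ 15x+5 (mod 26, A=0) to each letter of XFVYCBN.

X(23): 15·23+5=350≡12 → M
F(5): 15·5+5=80≡2 → C
V(21): 15·21+5=320≡8 → I
Y(24): 15·24+5=365≡1 → B
C(2): 15·2+5=35≡9 → J
B(1): 15·1+5=20 → U
N(13): 15·13+5=200≡18 → S

MCIBJUS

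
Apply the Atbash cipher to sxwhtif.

s(18) → h(7)
x(23) → c(2)
w(22) → d(3)
h(7) → s(18)
t(19) → g(6)
i(8) → r(17)
f(5) → u(20)

hcdsgru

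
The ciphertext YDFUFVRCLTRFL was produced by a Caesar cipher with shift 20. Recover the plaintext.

Y(24): 24−20=4 → E
D(3): 3−20=-17≡9 → J
F(5): 5−20=-15≡11 → L
U(20): 20−20=0 → A
F(5): 5−20=-15≡11 → L
V(21): 21−20=1 → B
R(17): 17−20=-3≡23 → X
C(2): 2−20=-18≡8 → I
L(11): 11−20=-9≡17 → R
T(19): 19−20=-1≡25 → Z
R(17): 17−20=-3≡23 → X
F(5): 5−20=-15≡11 → L
L(11): 11−20=-9≡17 → R

EJLALBXIRZXLR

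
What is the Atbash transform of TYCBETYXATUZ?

GBXYVGBCZGFA

T(19) → G(6)
Y(24) → B(1)
C(2) → X(23)
B(1) → Y(24)
E(4) → V(21)
T(19) → G(6)
Y(24) → B(1)
X(23) → C(2)
A(0) → Z(25)
T(19) → G(6)
U(20) → F(5)
Z(25) → A(0)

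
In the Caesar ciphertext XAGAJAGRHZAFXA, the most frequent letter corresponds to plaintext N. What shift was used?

The most frequent ciphertext letter is A (appears 5 times).
A is position 0; N is position 13.
Shift = -13≡13.

13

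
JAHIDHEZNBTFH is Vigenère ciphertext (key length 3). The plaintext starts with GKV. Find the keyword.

Subtract each crib letter from the matching ciphertext letter (mod 26):
J(9)−G(6)=3 → D
A(0)−K(10)=-10≡16 → Q
H(7)−V(21)=-14≡12 → M

DQM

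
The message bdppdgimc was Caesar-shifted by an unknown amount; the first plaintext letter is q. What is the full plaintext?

qseesvxbr

From the crib: b(1)−q(16)=-15≡11, so the shift is 11.
Subtract 11 from each ciphertext letter:
b(1): 1−11=-10≡16 → q
d(3): 3−11=-8≡18 → s
p(15): 15−11=4 → e
p(15): 15−11=4 → e
d(3): 3−11=-8≡18 → s
g(6): 6−11=-5≡21 → v
i(8): 8−11=-3≡23 → x
m(12): 12−11=1 → b
c(2): 2−11=-9≡17 → r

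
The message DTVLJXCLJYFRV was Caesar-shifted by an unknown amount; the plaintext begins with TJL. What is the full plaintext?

TJLBZNSBZOVHL

From the crib: D(3)−T(19)=-16≡10, so the shift is 10.
Subtract 10 from each ciphertext letter:
D(3): 3−10=-7≡19 → T
T(19): 19−10=9 → J
V(21): 21−10=11 → L
L(11): 11−10=1 → B
J(9): 9−10=-1≡25 → Z
X(23): 23−10=13 → N
C(2): 2−10=-8≡18 → S
L(11): 11−10=1 → B
J(9): 9−10=-1≡25 → Z
Y(24): 24−10=14 → O
F(5): 5−10=-5≡21 → V
R(17): 17−10=7 → H
V(21): 21−10=11 → L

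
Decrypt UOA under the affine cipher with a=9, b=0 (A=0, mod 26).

IQA

The inverse of 9 mod 26 is 3, since 9·3=27≡1. Apply D(y)=3·(y−0) mod 26:
U(20): 3·(20−0)=60≡8 → I
O(14): 3·(14−0)=42≡16 → Q
A(0): 3·(0−0)=0 → A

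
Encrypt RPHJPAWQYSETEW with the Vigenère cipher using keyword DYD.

UNKMNDZOBVCWHU

Repeat the key across the message: DYDDYDDYDDYDDY
R(17)+D(3): 20 → U
P(15)+Y(24): 39≡13 → N
H(7)+D(3): 10 → K
J(9)+D(3): 12 → M
P(15)+Y(24): 39≡13 → N
A(0)+D(3): 3 → D
W(22)+D(3): 25 → Z
Q(16)+Y(24): 40≡14 → O
Y(24)+D(3): 27≡1 → B
S(18)+D(3): 21 → V
E(4)+Y(24): 28≡2 → C
T(19)+D(3): 22 → W
E(4)+D(3): 7 → H
W(22)+Y(24): 46≡20 → U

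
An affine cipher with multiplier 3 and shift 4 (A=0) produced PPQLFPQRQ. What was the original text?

The inverse of 3 mod 26 is 9, since 3·9=27≡1. Apply D(y)=9·(y−4) mod 26:
P(15): 9·(15−4)=99≡21 → V
P(15): 9·(15−4)=99≡21 → V
Q(16): 9·(16−4)=108≡4 → E
L(11): 9·(11−4)=63≡11 → L
F(5): 9·(5−4)=9 → J
P(15): 9·(15−4)=99≡21 → V
Q(16): 9·(16−4)=108≡4 → E
R(17): 9·(17−4)=117≡13 → N
Q(16): 9·(16−4)=108≡4 → E

VVELJVENE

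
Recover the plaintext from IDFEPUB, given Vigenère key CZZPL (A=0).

GEGPESC

Repeat the key across the ciphertext: CZZPLCZ
I(8)−C(2): 6 → G
D(3)−Z(25): -22≡4 → E
F(5)−Z(25): -20≡6 → G
E(4)−P(15): -11≡15 → P
P(15)−L(11): 4 → E
U(20)−C(2): 18 → S
B(1)−Z(25): -24≡2 → C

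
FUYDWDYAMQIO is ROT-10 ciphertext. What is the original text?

VKOTMTOQCGYE

F(5): 5−10=-5≡21 → V
U(20): 20−10=10 → K
Y(24): 24−10=14 → O
D(3): 3−10=-7≡19 → T
W(22): 22−10=12 → M
D(3): 3−10=-7≡19 → T
Y(24): 24−10=14 → O
A(0): 0−10=-10≡16 → Q
M(12): 12−10=2 → C
Q(16): 16−10=6 → G
I(8): 8−10=-2≡24 → Y
O(14): 14−10=4 → E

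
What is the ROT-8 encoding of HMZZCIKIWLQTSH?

H(7): 7+8=15 → P
M(12): 12+8=20 → U
Z(25): 25+8=33≡7 → H
Z(25): 25+8=33≡7 → H
C(2): 2+8=10 → K
I(8): 8+8=16 → Q
K(10): 10+8=18 → S
I(8): 8+8=16 → Q
W(22): 22+8=30≡4 → E
L(11): 11+8=19 → T
Q(16): 16+8=24 → Y
T(19): 19+8=27≡1 → B
S(18): 18+8=26≡0 → A
H(7): 7+8=15 → P

PUHHKQSQETYBAP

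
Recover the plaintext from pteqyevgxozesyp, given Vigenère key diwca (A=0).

Repeat the key across the ciphertext: diwcadiwcadiwca
p(15)−d(3): 12 → m
t(19)−i(8): 11 → l
e(4)−w(22): -18≡8 → i
q(16)−c(2): 14 → o
y(24)−a(0): 24 → y
e(4)−d(3): 1 → b
v(21)−i(8): 13 → n
g(6)−w(22): -16≡10 → k
x(23)−c(2): 21 → v
o(14)−a(0): 14 → o
z(25)−d(3): 22 → w
e(4)−i(8): -4≡22 → w
s(18)−w(22): -4≡22 → w
y(24)−c(2): 22 → w
p(15)−a(0): 15 → p

mlioybnkvowwwwp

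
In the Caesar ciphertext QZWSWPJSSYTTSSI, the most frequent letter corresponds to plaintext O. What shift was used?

4

The most frequent ciphertext letter is S (appears 5 times).
S is position 18; O is position 14.
Shift = 4.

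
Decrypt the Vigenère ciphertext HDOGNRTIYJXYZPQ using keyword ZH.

IWPZOKUBZCYRAIR

Repeat the key across the ciphertext: ZHZHZHZHZHZHZHZ
H(7)−Z(25): -18≡8 → I
D(3)−H(7): -4≡22 → W
O(14)−Z(25): -11≡15 → P
G(6)−H(7): -1≡25 → Z
N(13)−Z(25): -12≡14 → O
R(17)−H(7): 10 → K
T(19)−Z(25): -6≡20 → U
I(8)−H(7): 1 → B
Y(24)−Z(25): -1≡25 → Z
J(9)−H(7): 2 → C
X(23)−Z(25): -2≡24 → Y
Y(24)−H(7): 17 → R
Z(25)−Z(25): 0 → A
P(15)−H(7): 8 → I
Q(16)−Z(25): -9≡17 → R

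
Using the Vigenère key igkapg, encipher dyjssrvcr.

letshxdib

Repeat the key across the message: igkapgigk
d(3)+i(8): 11 → l
y(24)+g(6): 30≡4 → e
j(9)+k(10): 19 → t
s(18)+a(0): 18 → s
s(18)+p(15): 33≡7 → h
r(17)+g(6): 23 → x
v(21)+i(8): 29≡3 → d
c(2)+g(6): 8 → i
r(17)+k(10): 27≡1 → b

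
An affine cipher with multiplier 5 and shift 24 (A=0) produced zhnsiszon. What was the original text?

vhdecevyd

The inverse of 5 mod 26 is 21, since 5·21=105≡1. Apply D(y)=21·(y−24) mod 26:
z(25): 21·(25−24)=21 → v
h(7): 21·(7−24)=-357≡7 → h
n(13): 21·(13−24)=-231≡3 → d
s(18): 21·(18−24)=-126≡4 → e
i(8): 21·(8−24)=-336≡2 → c
s(18): 21·(18−24)=-126≡4 → e
z(25): 21·(25−24)=21 → v
o(14): 21·(14−24)=-210≡24 → y
n(13): 21·(13−24)=-231≡3 → d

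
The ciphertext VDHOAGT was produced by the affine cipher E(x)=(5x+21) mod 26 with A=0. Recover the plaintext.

AMSJBXK

The inverse of 5 mod 26 is 21, since 5·21=105≡1. Apply D(y)=21·(y−21) mod 26:
V(21): 21·(21−21)=0 → A
D(3): 21·(3−21)=-378≡12 → M
H(7): 21·(7−21)=-294≡18 → S
O(14): 21·(14−21)=-147≡9 → J
A(0): 21·(0−21)=-441≡1 → B
G(6): 21·(6−21)=-315≡23 → X
T(19): 21·(19−21)=-42≡10 → K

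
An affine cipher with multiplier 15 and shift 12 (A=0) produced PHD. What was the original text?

The inverse of 15 mod 26 is 7, since 15·7=105≡1. Apply D(y)=7·(y−12) mod 26:
P(15): 7·(15−12)=21 → V
H(7): 7·(7−12)=-35≡17 → R
D(3): 7·(3−12)=-63≡15 → P

VRP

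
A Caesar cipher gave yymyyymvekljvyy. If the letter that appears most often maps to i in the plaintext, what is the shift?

The most frequent ciphertext letter is y (appears 7 times).
y is position 24; i is position 8.
Shift = 16.

16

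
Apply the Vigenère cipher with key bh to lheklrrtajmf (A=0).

Repeat the key across the message: bhbhbhbhbhbh
l(11)+b(1): 12 → m
h(7)+h(7): 14 → o
e(4)+b(1): 5 → f
k(10)+h(7): 17 → r
l(11)+b(1): 12 → m
r(17)+h(7): 24 → y
r(17)+b(1): 18 → s
t(19)+h(7): 26≡0 → a
a(0)+b(1): 1 → b
j(9)+h(7): 16 → q
m(12)+b(1): 13 → n
f(5)+h(7): 12 → m

mofrmysabqnm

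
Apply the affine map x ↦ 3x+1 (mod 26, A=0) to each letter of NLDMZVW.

N(13): 3·13+1=40≡14 → O
L(11): 3·11+1=34≡8 → I
D(3): 3·3+1=10 → K
M(12): 3·12+1=37≡11 → L
Z(25): 3·25+1=76≡24 → Y
V(21): 3·21+1=64≡12 → M
W(22): 3·22+1=67≡15 → P

OIKLYMP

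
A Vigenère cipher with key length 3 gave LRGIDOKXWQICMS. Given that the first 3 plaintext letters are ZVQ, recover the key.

Subtract each crib letter from the matching ciphertext letter (mod 26):
L(11)−Z(25)=-14≡12 → M
R(17)−V(21)=-4≡22 → W
G(6)−Q(16)=-10≡16 → Q

MWQ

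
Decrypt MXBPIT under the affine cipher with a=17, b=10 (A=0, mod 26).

The inverse of 17 mod 26 is 23, since 17·23=391≡1. Apply D(y)=23·(y−10) mod 26:
M(12): 23·(12−10)=46≡20 → U
X(23): 23·(23−10)=299≡13 → N
B(1): 23·(1−10)=-207≡1 → B
P(15): 23·(15−10)=115≡11 → L
I(8): 23·(8−10)=-46≡6 → G
T(19): 23·(19−10)=207≡25 → Z

UNBLGZ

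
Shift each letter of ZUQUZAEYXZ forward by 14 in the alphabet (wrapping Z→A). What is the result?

Z(25): 25+14=39≡13 → N
U(20): 20+14=34≡8 → I
Q(16): 16+14=30≡4 → E
U(20): 20+14=34≡8 → I
Z(25): 25+14=39≡13 → N
A(0): 0+14=14 → O
E(4): 4+14=18 → S
Y(24): 24+14=38≡12 → M
X(23): 23+14=37≡11 → L
Z(25): 25+14=39≡13 → N

NIEINOSMLN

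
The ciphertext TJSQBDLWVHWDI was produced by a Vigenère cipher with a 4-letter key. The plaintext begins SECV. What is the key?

Subtract each crib letter from the matching ciphertext letter (mod 26):
T(19)−S(18)=1 → B
J(9)−E(4)=5 → F
S(18)−C(2)=16 → Q
Q(16)−V(21)=-5≡21 → V

BFQV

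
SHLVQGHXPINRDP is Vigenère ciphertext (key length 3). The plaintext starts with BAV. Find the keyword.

Subtract each crib letter from the matching ciphertext letter (mod 26):
S(18)−B(1)=17 → R
H(7)−A(0)=7 → H
L(11)−V(21)=-10≡16 → Q

RHQ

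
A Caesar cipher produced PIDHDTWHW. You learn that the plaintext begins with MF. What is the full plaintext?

MFAEAQTET

From the crib: P(15)−M(12)=3, so the shift is 3.
Subtract 3 from each ciphertext letter:
P(15): 15−3=12 → M
I(8): 8−3=5 → F
D(3): 3−3=0 → A
H(7): 7−3=4 → E
D(3): 3−3=0 → A
T(19): 19−3=16 → Q
W(22): 22−3=19 → T
H(7): 7−3=4 → E
W(22): 22−3=19 → T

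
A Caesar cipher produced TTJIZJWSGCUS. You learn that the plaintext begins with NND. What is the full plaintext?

NNDCTDQMAWOM

From the crib: T(19)−N(13)=6, so the shift is 6.
Subtract 6 from each ciphertext letter:
T(19): 19−6=13 → N
T(19): 19−6=13 → N
J(9): 9−6=3 → D
I(8): 8−6=2 → C
Z(25): 25−6=19 → T
J(9): 9−6=3 → D
W(22): 22−6=16 → Q
S(18): 18−6=12 → M
G(6): 6−6=0 → A
C(2): 2−6=-4≡22 → W
U(20): 20−6=14 → O
S(18): 18−6=12 → M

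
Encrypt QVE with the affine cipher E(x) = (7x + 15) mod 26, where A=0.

XGR

Q(16): 7·16+15=127≡23 → X
V(21): 7·21+15=162≡6 → G
E(4): 7·4+15=43≡17 → R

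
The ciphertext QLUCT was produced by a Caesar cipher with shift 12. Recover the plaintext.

EZIQH

Q(16): 16−12=4 → E
L(11): 11−12=-1≡25 → Z
U(20): 20−12=8 → I
C(2): 2−12=-10≡16 → Q
T(19): 19−12=7 → H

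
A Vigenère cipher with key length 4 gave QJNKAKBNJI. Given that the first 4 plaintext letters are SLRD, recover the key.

YYWH

Subtract each crib letter from the matching ciphertext letter (mod 26):
Q(16)−S(18)=-2≡24 → Y
J(9)−L(11)=-2≡24 → Y
N(13)−R(17)=-4≡22 → W
K(10)−D(3)=7 → H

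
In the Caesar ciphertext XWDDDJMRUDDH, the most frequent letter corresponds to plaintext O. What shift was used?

The most frequent ciphertext letter is D (appears 5 times).
D is position 3; O is position 14.
Shift = -11≡15.

15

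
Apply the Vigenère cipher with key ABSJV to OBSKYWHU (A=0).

Repeat the key across the message: ABSJVABS
O(14)+A(0): 14 → O
B(1)+B(1): 2 → C
S(18)+S(18): 36≡10 → K
K(10)+J(9): 19 → T
Y(24)+V(21): 45≡19 → T
W(22)+A(0): 22 → W
H(7)+B(1): 8 → I
U(20)+S(18): 38≡12 → M

OCKTTWIM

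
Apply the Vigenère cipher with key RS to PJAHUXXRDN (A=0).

Repeat the key across the message: RSRSRSRSRS
P(15)+R(17): 32≡6 → G
J(9)+S(18): 27≡1 → B
A(0)+R(17): 17 → R
H(7)+S(18): 25 → Z
U(20)+R(17): 37≡11 → L
X(23)+S(18): 41≡15 → P
X(23)+R(17): 40≡14 → O
R(17)+S(18): 35≡9 → J
D(3)+R(17): 20 → U
N(13)+S(18): 31≡5 → F

GBRZLPOJUF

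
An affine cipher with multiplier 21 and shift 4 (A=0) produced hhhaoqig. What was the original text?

pppgyiuk

The inverse of 21 mod 26 is 5, since 21·5=105≡1. Apply D(y)=5·(y−4) mod 26:
h(7): 5·(7−4)=15 → p
h(7): 5·(7−4)=15 → p
h(7): 5·(7−4)=15 → p
a(0): 5·(0−4)=-20≡6 → g
o(14): 5·(14−4)=50≡24 → y
q(16): 5·(16−4)=60≡8 → i
i(8): 5·(8−4)=20 → u
g(6): 5·(6−4)=10 → k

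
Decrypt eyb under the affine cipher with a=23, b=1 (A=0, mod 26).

zba

The inverse of 23 mod 26 is 17, since 23·17=391≡1. Apply D(y)=17·(y−1) mod 26:
e(4): 17·(4−1)=51≡25 → z
y(24): 17·(24−1)=391≡1 → b
b(1): 17·(1−1)=0 → a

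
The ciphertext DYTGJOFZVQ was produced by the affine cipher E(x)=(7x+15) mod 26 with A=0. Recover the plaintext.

The inverse of 7 mod 26 is 15, since 7·15=105≡1. Apply D(y)=15·(y−15) mod 26:
D(3): 15·(3−15)=-180≡2 → C
Y(24): 15·(24−15)=135≡5 → F
T(19): 15·(19−15)=60≡8 → I
G(6): 15·(6−15)=-135≡21 → V
J(9): 15·(9−15)=-90≡14 → O
O(14): 15·(14−15)=-15≡11 → L
F(5): 15·(5−15)=-150≡6 → G
Z(25): 15·(25−15)=150≡20 → U
V(21): 15·(21−15)=90≡12 → M
Q(16): 15·(16−15)=15 → P

CFIVOLGUMP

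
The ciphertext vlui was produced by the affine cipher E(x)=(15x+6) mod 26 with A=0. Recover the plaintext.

The inverse of 15 mod 26 is 7, since 15·7=105≡1. Apply D(y)=7·(y−6) mod 26:
v(21): 7·(21−6)=105≡1 → b
l(11): 7·(11−6)=35≡9 → j
u(20): 7·(20−6)=98≡20 → u
i(8): 7·(8−6)=14 → o

bjuo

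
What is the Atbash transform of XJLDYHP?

X(23) → C(2)
J(9) → Q(16)
L(11) → O(14)
D(3) → W(22)
Y(24) → B(1)
H(7) → S(18)
P(15) → K(10)

CQOWBSK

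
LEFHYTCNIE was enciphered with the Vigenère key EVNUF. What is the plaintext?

HJSNTPHAOZ

Repeat the key across the ciphertext: EVNUFEVNUF
L(11)−E(4): 7 → H
E(4)−V(21): -17≡9 → J
F(5)−N(13): -8≡18 → S
H(7)−U(20): -13≡13 → N
Y(24)−F(5): 19 → T
T(19)−E(4): 15 → P
C(2)−V(21): -19≡7 → H
N(13)−N(13): 0 → A
I(8)−U(20): -12≡14 → O
E(4)−F(5): -1≡25 → Z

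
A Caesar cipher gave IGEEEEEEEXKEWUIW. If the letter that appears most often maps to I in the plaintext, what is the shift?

The most frequent ciphertext letter is E (appears 8 times).
E is position 4; I is position 8.
Shift = -4≡22.

22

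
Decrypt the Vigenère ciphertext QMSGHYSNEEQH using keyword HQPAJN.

JWDGYLLXPEHU

Repeat the key across the ciphertext: HQPAJNHQPAJN
Q(16)−H(7): 9 → J
M(12)−Q(16): -4≡22 → W
S(18)−P(15): 3 → D
G(6)−A(0): 6 → G
H(7)−J(9): -2≡24 → Y
Y(24)−N(13): 11 → L
S(18)−H(7): 11 → L
N(13)−Q(16): -3≡23 → X
E(4)−P(15): -11≡15 → P
E(4)−A(0): 4 → E
Q(16)−J(9): 7 → H
H(7)−N(13): -6≡20 → U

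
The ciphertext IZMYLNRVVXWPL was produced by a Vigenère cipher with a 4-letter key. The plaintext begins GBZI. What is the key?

CYNQ

Subtract each crib letter from the matching ciphertext letter (mod 26):
I(8)−G(6)=2 → C
Z(25)−B(1)=24 → Y
M(12)−Z(25)=-13≡13 → N
Y(24)−I(8)=16 → Q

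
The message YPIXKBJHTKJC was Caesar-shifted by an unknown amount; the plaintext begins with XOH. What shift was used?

From the crib: Y(24)−X(23)=1, so the shift is 1.

1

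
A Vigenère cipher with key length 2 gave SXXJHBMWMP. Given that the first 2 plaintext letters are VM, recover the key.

XL

Subtract each crib letter from the matching ciphertext letter (mod 26):
S(18)−V(21)=-3≡23 → X
X(23)−M(12)=11 → L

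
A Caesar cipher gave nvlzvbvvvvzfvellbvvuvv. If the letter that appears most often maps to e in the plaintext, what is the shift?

17

The most frequent ciphertext letter is v (appears 11 times).
v is position 21; e is position 4.
Shift = 17.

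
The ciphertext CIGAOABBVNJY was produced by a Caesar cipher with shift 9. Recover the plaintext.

TZXRFRSSMEAP

C(2): 2−9=-7≡19 → T
I(8): 8−9=-1≡25 → Z
G(6): 6−9=-3≡23 → X
A(0): 0−9=-9≡17 → R
O(14): 14−9=5 → F
A(0): 0−9=-9≡17 → R
B(1): 1−9=-8≡18 → S
B(1): 1−9=-8≡18 → S
V(21): 21−9=12 → M
N(13): 13−9=4 → E
J(9): 9−9=0 → A
Y(24): 24−9=15 → P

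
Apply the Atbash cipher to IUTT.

I(8) → R(17)
U(20) → F(5)
T(19) → G(6)
T(19) → G(6)

RFGG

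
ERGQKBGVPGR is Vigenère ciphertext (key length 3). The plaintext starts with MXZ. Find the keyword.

SUH

Subtract each crib letter from the matching ciphertext letter (mod 26):
E(4)−M(12)=-8≡18 → S
R(17)−X(23)=-6≡20 → U
G(6)−Z(25)=-19≡7 → H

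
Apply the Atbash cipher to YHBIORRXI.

Y(24) → B(1)
H(7) → S(18)
B(1) → Y(24)
I(8) → R(17)
O(14) → L(11)
R(17) → I(8)
R(17) → I(8)
X(23) → C(2)
I(8) → R(17)

BSYRLIICR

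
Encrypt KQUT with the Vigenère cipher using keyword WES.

Repeat the key across the message: WESW
K(10)+W(22): 32≡6 → G
Q(16)+E(4): 20 → U
U(20)+S(18): 38≡12 → M
T(19)+W(22): 41≡15 → P

GUMP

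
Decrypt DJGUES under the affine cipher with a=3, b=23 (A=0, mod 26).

CEDZLH

The inverse of 3 mod 26 is 9, since 3·9=27≡1. Apply D(y)=9·(y−23) mod 26:
D(3): 9·(3−23)=-180≡2 → C
J(9): 9·(9−23)=-126≡4 → E
G(6): 9·(6−23)=-153≡3 → D
U(20): 9·(20−23)=-27≡25 → Z
E(4): 9·(4−23)=-171≡11 → L
S(18): 9·(18−23)=-45≡7 → H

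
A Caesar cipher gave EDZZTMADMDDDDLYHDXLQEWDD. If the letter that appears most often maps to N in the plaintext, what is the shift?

16

The most frequent ciphertext letter is D (appears 9 times).
D is position 3; N is position 13.
Shift = -10≡16.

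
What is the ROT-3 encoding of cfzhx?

ficka

c(2): 2+3=5 → f
f(5): 5+3=8 → i
z(25): 25+3=28≡2 → c
h(7): 7+3=10 → k
x(23): 23+3=26≡0 → a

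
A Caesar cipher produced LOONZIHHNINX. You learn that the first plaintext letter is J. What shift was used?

From the crib: L(11)−J(9)=2, so the shift is 2.

2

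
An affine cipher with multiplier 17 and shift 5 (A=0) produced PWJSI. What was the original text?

The inverse of 17 mod 26 is 23, since 17·23=391≡1. Apply D(y)=23·(y−5) mod 26:
P(15): 23·(15−5)=230≡22 → W
W(22): 23·(22−5)=391≡1 → B
J(9): 23·(9−5)=92≡14 → O
S(18): 23·(18−5)=299≡13 → N
I(8): 23·(8−5)=69≡17 → R

WBONR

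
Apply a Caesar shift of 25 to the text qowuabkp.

pnvtzajo

q(16): 16+25=41≡15 → p
o(14): 14+25=39≡13 → n
w(22): 22+25=47≡21 → v
u(20): 20+25=45≡19 → t
a(0): 0+25=25 → z
b(1): 1+25=26≡0 → a
k(10): 10+25=35≡9 → j
p(15): 15+25=40≡14 → o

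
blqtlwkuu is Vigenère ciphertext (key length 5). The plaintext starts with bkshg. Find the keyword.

abymf

Subtract each crib letter from the matching ciphertext letter (mod 26):
b(1)−b(1)=0 → a
l(11)−k(10)=1 → b
q(16)−s(18)=-2≡24 → y
t(19)−h(7)=12 → m
l(11)−g(6)=5 → f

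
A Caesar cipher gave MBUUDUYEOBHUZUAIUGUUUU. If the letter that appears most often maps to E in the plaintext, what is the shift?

The most frequent ciphertext letter is U (appears 10 times).
U is position 20; E is position 4.
Shift = 16.

16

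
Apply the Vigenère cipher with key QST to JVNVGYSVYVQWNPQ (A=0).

Repeat the key across the message: QSTQSTQSTQSTQST
J(9)+Q(16): 25 → Z
V(21)+S(18): 39≡13 → N
N(13)+T(19): 32≡6 → G
V(21)+Q(16): 37≡11 → L
G(6)+S(18): 24 → Y
Y(24)+T(19): 43≡17 → R
S(18)+Q(16): 34≡8 → I
V(21)+S(18): 39≡13 → N
Y(24)+T(19): 43≡17 → R
V(21)+Q(16): 37≡11 → L
Q(16)+S(18): 34≡8 → I
W(22)+T(19): 41≡15 → P
N(13)+Q(16): 29≡3 → D
P(15)+S(18): 33≡7 → H
Q(16)+T(19): 35≡9 → J

ZNGLYRINRLIPDHJ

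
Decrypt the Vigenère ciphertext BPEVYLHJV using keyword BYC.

Repeat the key across the ciphertext: BYCBYCBYC
B(1)−B(1): 0 → A
P(15)−Y(24): -9≡17 → R
E(4)−C(2): 2 → C
V(21)−B(1): 20 → U
Y(24)−Y(24): 0 → A
L(11)−C(2): 9 → J
H(7)−B(1): 6 → G
J(9)−Y(24): -15≡11 → L
V(21)−C(2): 19 → T

ARCUAJGLT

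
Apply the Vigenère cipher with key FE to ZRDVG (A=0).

Repeat the key across the message: FEFEF
Z(25)+F(5): 30≡4 → E
R(17)+E(4): 21 → V
D(3)+F(5): 8 → I
V(21)+E(4): 25 → Z
G(6)+F(5): 11 → L

EVIZL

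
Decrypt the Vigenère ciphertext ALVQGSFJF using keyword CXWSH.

YOZYZQINN

Repeat the key across the ciphertext: CXWSHCXWS
A(0)−C(2): -2≡24 → Y
L(11)−X(23): -12≡14 → O
V(21)−W(22): -1≡25 → Z
Q(16)−S(18): -2≡24 → Y
G(6)−H(7): -1≡25 → Z
S(18)−C(2): 16 → Q
F(5)−X(23): -18≡8 → I
J(9)−W(22): -13≡13 → N
F(5)−S(18): -13≡13 → N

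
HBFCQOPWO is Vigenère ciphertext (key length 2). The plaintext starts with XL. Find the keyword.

KQ

Subtract each crib letter from the matching ciphertext letter (mod 26):
H(7)−X(23)=-16≡10 → K
B(1)−L(11)=-10≡16 → Q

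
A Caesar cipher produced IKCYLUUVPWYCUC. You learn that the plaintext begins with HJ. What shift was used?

From the crib: I(8)−H(7)=1, so the shift is 1.

1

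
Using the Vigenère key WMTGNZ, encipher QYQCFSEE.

MKJISRAQ

Repeat the key across the message: WMTGNZWM
Q(16)+W(22): 38≡12 → M
Y(24)+M(12): 36≡10 → K
Q(16)+T(19): 35≡9 → J
C(2)+G(6): 8 → I
F(5)+N(13): 18 → S
S(18)+Z(25): 43≡17 → R
E(4)+W(22): 26≡0 → A
E(4)+M(12): 16 → Q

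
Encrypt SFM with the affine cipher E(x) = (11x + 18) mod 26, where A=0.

S(18): 11·18+18=216≡8 → I
F(5): 11·5+18=73≡21 → V
M(12): 11·12+18=150≡20 → U

IVU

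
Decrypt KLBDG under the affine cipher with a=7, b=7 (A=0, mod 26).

TIOSL

The inverse of 7 mod 26 is 15, since 7·15=105≡1. Apply D(y)=15·(y−7) mod 26:
K(10): 15·(10−7)=45≡19 → T
L(11): 15·(11−7)=60≡8 → I
B(1): 15·(1−7)=-90≡14 → O
D(3): 15·(3−7)=-60≡18 → S
G(6): 15·(6−7)=-15≡11 → L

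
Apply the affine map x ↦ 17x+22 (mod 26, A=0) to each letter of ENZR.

E(4): 17·4+22=90≡12 → M
N(13): 17·13+22=243≡9 → J
Z(25): 17·25+22=447≡5 → F
R(17): 17·17+22=311≡25 → Z

MJFZ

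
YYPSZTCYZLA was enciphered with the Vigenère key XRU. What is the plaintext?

BHVVIZFHFOJ

Repeat the key across the ciphertext: XRUXRUXRUXR
Y(24)−X(23): 1 → B
Y(24)−R(17): 7 → H
P(15)−U(20): -5≡21 → V
S(18)−X(23): -5≡21 → V
Z(25)−R(17): 8 → I
T(19)−U(20): -1≡25 → Z
C(2)−X(23): -21≡5 → F
Y(24)−R(17): 7 → H
Z(25)−U(20): 5 → F
L(11)−X(23): -12≡14 → O
A(0)−R(17): -17≡9 → J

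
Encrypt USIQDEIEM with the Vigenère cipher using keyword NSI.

HKQDVMVWU

Repeat the key across the message: NSINSINSI
U(20)+N(13): 33≡7 → H
S(18)+S(18): 36≡10 → K
I(8)+I(8): 16 → Q
Q(16)+N(13): 29≡3 → D
D(3)+S(18): 21 → V
E(4)+I(8): 12 → M
I(8)+N(13): 21 → V
E(4)+S(18): 22 → W
M(12)+I(8): 20 → U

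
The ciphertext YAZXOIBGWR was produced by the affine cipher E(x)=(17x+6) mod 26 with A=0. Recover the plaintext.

YSVBCUPAET

The inverse of 17 mod 26 is 23, since 17·23=391≡1. Apply D(y)=23·(y−6) mod 26:
Y(24): 23·(24−6)=414≡24 → Y
A(0): 23·(0−6)=-138≡18 → S
Z(25): 23·(25−6)=437≡21 → V
X(23): 23·(23−6)=391≡1 → B
O(14): 23·(14−6)=184≡2 → C
I(8): 23·(8−6)=46≡20 → U
B(1): 23·(1−6)=-115≡15 → P
G(6): 23·(6−6)=0 → A
W(22): 23·(22−6)=368≡4 → E
R(17): 23·(17−6)=253≡19 → T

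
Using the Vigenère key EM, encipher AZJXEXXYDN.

Repeat the key across the message: EMEMEMEMEM
A(0)+E(4): 4 → E
Z(25)+M(12): 37≡11 → L
J(9)+E(4): 13 → N
X(23)+M(12): 35≡9 → J
E(4)+E(4): 8 → I
X(23)+M(12): 35≡9 → J
X(23)+E(4): 27≡1 → B
Y(24)+M(12): 36≡10 → K
D(3)+E(4): 7 → H
N(13)+M(12): 25 → Z

ELNJIJBKHZ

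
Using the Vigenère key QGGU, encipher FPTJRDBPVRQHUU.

Repeat the key across the message: QGGUQGGUQGGUQG
F(5)+Q(16): 21 → V
P(15)+G(6): 21 → V
T(19)+G(6): 25 → Z
J(9)+U(20): 29≡3 → D
R(17)+Q(16): 33≡7 → H
D(3)+G(6): 9 → J
B(1)+G(6): 7 → H
P(15)+U(20): 35≡9 → J
V(21)+Q(16): 37≡11 → L
R(17)+G(6): 23 → X
Q(16)+G(6): 22 → W
H(7)+U(20): 27≡1 → B
U(20)+Q(16): 36≡10 → K
U(20)+G(6): 26≡0 → A

VVZDHJHJLXWBKA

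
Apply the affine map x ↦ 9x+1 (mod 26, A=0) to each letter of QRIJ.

Q(16): 9·16+1=145≡15 → P
R(17): 9·17+1=154≡24 → Y
I(8): 9·8+1=73≡21 → V
J(9): 9·9+1=82≡4 → E

PYVE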